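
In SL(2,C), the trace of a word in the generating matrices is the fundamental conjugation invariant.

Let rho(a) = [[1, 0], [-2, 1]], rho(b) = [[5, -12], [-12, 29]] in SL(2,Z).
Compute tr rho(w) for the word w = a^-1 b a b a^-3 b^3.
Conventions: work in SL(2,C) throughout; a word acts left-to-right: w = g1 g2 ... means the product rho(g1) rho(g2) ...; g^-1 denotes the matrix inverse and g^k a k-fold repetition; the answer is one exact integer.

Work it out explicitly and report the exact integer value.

rho(a^-1) = [[1, 0], [2, 1]]
... * rho(b) = [[5, -12], [-12, 29]]  ->  [[5, -12], [-2, 5]]
... * rho(a) = [[1, 0], [-2, 1]]  ->  [[29, -12], [-12, 5]]
... * rho(b) = [[5, -12], [-12, 29]]  ->  [[289, -696], [-120, 289]]
... * rho(a^-1) = [[1, 0], [2, 1]]  ->  [[-1103, -696], [458, 289]]
... * rho(a^-1) = [[1, 0], [2, 1]]  ->  [[-2495, -696], [1036, 289]]
... * rho(a^-1) = [[1, 0], [2, 1]]  ->  [[-3887, -696], [1614, 289]]
... * rho(b) = [[5, -12], [-12, 29]]  ->  [[-11083, 26460], [4602, -10987]]
... * rho(b) = [[5, -12], [-12, 29]]  ->  [[-372935, 900336], [154854, -373847]]
... * rho(b) = [[5, -12], [-12, 29]]  ->  [[-12668707, 30584964], [5260434, -12699811]]
tr = -12668707 + -12699811 = -25368518

-25368518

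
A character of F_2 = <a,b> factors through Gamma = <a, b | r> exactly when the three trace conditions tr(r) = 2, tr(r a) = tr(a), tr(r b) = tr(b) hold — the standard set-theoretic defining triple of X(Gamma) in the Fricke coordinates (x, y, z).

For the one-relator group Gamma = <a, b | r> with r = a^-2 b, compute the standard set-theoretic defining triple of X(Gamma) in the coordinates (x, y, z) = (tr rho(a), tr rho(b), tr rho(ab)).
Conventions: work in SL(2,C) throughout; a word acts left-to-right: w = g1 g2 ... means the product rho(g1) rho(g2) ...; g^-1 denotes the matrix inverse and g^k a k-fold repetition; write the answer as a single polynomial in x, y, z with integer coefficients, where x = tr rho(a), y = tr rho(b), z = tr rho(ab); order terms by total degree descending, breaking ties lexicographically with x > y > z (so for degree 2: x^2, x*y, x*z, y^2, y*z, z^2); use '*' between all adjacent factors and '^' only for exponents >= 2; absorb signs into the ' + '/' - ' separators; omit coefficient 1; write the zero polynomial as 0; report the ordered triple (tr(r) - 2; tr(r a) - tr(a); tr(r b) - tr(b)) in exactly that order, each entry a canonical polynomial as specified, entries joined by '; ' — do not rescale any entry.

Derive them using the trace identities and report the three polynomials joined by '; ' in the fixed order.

x^2*y - x*z - y - 2; x*y - x - z; x^2*y^2 - x*y*z - x^2 - y^2 - y + 2

reduce: trace(a^-1 b) = trace(b)*trace(a) - trace(b a) = x*y - z
trace(a^-2 b) = trace(a^-1 b)*trace(a) - trace(a^-1 b a) = x^2*y - x*z - y
trace(b^2) = trace(b)*trace(b) - trace(1) = y^2 - 2
trace(b^2 a) = trace(b)*trace(a b) - trace(a) = y*z - x
reduce: trace(a^-1 b^2) = trace(b^2)*trace(a) - trace(b^2 a) = x*y^2 - y*z - x
reduce: trace(a^-2 b^2) = trace(a^-1 b^2)*trace(a) - trace(a^-1 b^2 a) = x^2*y^2 - x*y*z - x^2 - y^2 + 2
assemble the triple (trace(r) - 2; trace(r a) - x; trace(r b) - y)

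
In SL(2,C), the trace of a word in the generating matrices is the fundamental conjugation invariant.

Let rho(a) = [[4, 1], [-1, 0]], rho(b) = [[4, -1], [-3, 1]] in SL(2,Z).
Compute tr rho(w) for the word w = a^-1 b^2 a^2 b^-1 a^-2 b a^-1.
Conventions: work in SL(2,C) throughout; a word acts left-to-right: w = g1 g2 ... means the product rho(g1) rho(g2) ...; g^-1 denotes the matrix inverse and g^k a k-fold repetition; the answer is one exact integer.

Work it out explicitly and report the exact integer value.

-71359

rho(a^-1) = [[0, -1], [1, 4]]
... * rho(b) = [[4, -1], [-3, 1]]  ->  [[3, -1], [-8, 3]]
... * rho(b) = [[4, -1], [-3, 1]]  ->  [[15, -4], [-41, 11]]
... * rho(a) = [[4, 1], [-1, 0]]  ->  [[64, 15], [-175, -41]]
... * rho(a) = [[4, 1], [-1, 0]]  ->  [[241, 64], [-659, -175]]
... * rho(b^-1) = [[1, 1], [3, 4]]  ->  [[433, 497], [-1184, -1359]]
... * rho(a^-1) = [[0, -1], [1, 4]]  ->  [[497, 1555], [-1359, -4252]]
... * rho(a^-1) = [[0, -1], [1, 4]]  ->  [[1555, 5723], [-4252, -15649]]
... * rho(b) = [[4, -1], [-3, 1]]  ->  [[-10949, 4168], [29939, -11397]]
... * rho(a^-1) = [[0, -1], [1, 4]]  ->  [[4168, 27621], [-11397, -75527]]
tr = 4168 + -75527 = -71359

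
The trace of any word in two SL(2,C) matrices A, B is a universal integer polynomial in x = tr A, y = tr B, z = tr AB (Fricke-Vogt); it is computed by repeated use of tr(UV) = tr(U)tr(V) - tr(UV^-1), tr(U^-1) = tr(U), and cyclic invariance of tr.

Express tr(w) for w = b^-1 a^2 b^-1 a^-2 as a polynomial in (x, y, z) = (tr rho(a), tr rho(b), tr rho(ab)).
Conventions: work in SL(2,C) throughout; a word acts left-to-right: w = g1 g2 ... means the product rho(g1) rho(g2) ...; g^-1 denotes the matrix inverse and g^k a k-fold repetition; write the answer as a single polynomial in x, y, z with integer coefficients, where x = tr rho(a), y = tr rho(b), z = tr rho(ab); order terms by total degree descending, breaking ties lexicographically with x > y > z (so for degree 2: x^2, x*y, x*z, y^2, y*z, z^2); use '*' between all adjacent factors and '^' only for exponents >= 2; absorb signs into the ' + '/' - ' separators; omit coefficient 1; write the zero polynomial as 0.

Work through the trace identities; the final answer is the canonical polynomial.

x^3*y*z - x^4 - x^2*y^2 - x^2*z^2 + 4*x^2 + y^2 - 2

tr(b^-1 a) = tr(a) * tr(b) - tr(a b)  (eliminate b^-1) = x*y - z
tr(a^2) = tr(a) * tr(a) - tr(1)  (reduce the a square) = x^2 - 2
tr(b a^2) = tr(a) * tr(b a) - tr(b)  (reduce the a square) = x*z - y
tr(a^2 b a) = tr(a) * tr(b a^2) - tr(b a)  (reduce the a square) = x^2*z - x*y - z
tr(b a b a) = tr(b a) * tr(b a) - tr(1)  (split on b) = z^2 - 2
tr(b a b) = tr(b) * tr(a b) - tr(a)  (reduce the b square) = y*z - x
tr(a^2 b a b) = tr(a) * tr(b a b a) - tr(b a b)  (reduce the a square) = x*z^2 - y*z - x
tr(b^-1 a^2 b a) = tr(a^2 b a) * tr(b) - tr(a^2 b a b)  (eliminate b^-1) = x^2*y*z - x*y^2 - x*z^2 + x
tr(a^-1 b^-1 a^2 b) = tr(b^-1 a^2 b) * tr(a) - tr(b^-1 a^2 b a)  (eliminate a^-1) = -x^2*y*z + x^3 + x*y^2 + x*z^2 - 3*x
tr(b^-1 a^2 b^-1 a^-1) = tr(a^-1 b^-1 a^2) * tr(b) - tr(a^-1 b^-1 a^2 b)  (eliminate b^-1) = x^2*y*z - x^3 - x*z^2 - y*z + 3*x
tr(a^2 b^-1) = tr(a^2) * tr(b) - tr(a^2 b)  (eliminate b^-1) = x^2*y - x*z - y
tr(b^-1 a^2 b^-1) = tr(a^2 b^-1) * tr(b) - tr(a^2)  (eliminate b^-1) = x^2*y^2 - x*y*z - x^2 - y^2 + 2
tr(b^-1 a^2 b^-1 a^-2) = tr(b^-1 a^2 b^-1 a^-1) * tr(a) - tr(b^-1 a^2 b^-1)  (eliminate a^-1) = x^3*y*z - x^4 - x^2*y^2 - x^2*z^2 + 4*x^2 + y^2 - 2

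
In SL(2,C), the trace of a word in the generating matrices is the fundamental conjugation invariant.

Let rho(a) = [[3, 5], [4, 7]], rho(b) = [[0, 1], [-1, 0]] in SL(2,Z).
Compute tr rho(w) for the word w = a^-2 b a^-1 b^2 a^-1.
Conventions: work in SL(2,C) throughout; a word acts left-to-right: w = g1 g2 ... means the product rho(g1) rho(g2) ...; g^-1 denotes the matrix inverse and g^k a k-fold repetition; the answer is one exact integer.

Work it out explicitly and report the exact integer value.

rho(a^-1) = [[7, -5], [-4, 3]]
... * rho(a^-1) = [[7, -5], [-4, 3]]  ->  [[69, -50], [-40, 29]]
... * rho(b) = [[0, 1], [-1, 0]]  ->  [[50, 69], [-29, -40]]
... * rho(a^-1) = [[7, -5], [-4, 3]]  ->  [[74, -43], [-43, 25]]
... * rho(b) = [[0, 1], [-1, 0]]  ->  [[43, 74], [-25, -43]]
... * rho(b) = [[0, 1], [-1, 0]]  ->  [[-74, 43], [43, -25]]
... * rho(a^-1) = [[7, -5], [-4, 3]]  ->  [[-690, 499], [401, -290]]
tr = -690 + -290 = -980

-980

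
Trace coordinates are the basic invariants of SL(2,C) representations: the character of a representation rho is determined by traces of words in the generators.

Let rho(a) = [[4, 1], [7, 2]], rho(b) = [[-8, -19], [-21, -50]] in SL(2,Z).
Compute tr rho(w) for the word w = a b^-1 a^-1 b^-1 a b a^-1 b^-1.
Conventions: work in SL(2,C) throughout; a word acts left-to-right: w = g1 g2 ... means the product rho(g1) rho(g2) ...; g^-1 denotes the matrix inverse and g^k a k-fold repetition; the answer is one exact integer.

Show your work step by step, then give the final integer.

rho(a) = [[4, 1], [7, 2]]
... * rho(b^-1) = [[-50, 19], [21, -8]]  ->  [[-179, 68], [-308, 117]]
... * rho(a^-1) = [[2, -1], [-7, 4]]  ->  [[-834, 451], [-1435, 776]]
... * rho(b^-1) = [[-50, 19], [21, -8]]  ->  [[51171, -19454], [88046, -33473]]
... * rho(a) = [[4, 1], [7, 2]]  ->  [[68506, 12263], [117873, 21100]]
... * rho(b) = [[-8, -19], [-21, -50]]  ->  [[-805571, -1914764], [-1386084, -3294587]]
... * rho(a^-1) = [[2, -1], [-7, 4]]  ->  [[11792206, -6853485], [20289941, -11792264]]
... * rho(b^-1) = [[-50, 19], [21, -8]]  ->  [[-733533485, 278879794], [-1262134594, 479846991]]
tr = -733533485 + 479846991 = -253686494

-253686494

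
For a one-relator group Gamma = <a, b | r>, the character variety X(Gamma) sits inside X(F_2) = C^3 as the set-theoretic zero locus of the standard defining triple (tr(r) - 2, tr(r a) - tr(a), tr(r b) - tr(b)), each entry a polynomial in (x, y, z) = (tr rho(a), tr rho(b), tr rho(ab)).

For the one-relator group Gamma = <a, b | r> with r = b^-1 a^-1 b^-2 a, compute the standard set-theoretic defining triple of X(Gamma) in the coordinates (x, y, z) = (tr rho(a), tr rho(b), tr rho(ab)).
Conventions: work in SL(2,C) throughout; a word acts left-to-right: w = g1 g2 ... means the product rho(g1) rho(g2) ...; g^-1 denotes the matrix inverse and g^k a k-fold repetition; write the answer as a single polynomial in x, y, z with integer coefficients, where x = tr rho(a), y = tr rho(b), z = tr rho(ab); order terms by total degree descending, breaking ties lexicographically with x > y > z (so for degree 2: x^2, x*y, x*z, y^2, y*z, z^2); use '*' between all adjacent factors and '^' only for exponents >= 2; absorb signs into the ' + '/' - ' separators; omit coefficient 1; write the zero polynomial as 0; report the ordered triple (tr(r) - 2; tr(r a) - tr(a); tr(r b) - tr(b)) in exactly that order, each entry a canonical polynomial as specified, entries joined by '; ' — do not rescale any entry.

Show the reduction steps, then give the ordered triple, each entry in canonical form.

x*y^2*z - x^2*y - y*z^2 + y - 2; x^2*y^2*z - x^3*y - x*y*z^2 - y^2*z + 2*x*y - x + z; y^2 - y - 2

tr(b^-1) = tr(b) = y
tr(b^-2) = tr(b^-1) tr(b) - tr(1) = y^2 - 2
tr(b a b) = tr(b) tr(a b) - tr(a) = y*z - x
tr(b a b a) = tr(b a) tr(b a) - tr(1) = z^2 - 2
tr(a b a^-1 b) = tr(b a b) tr(a) - tr(b a b a) = x*y*z - x^2 - z^2 + 2
tr(b^-1 a b a^-1) = tr(a b a^-1) tr(b) - tr(a b a^-1 b) = -x*y*z + x^2 + y^2 + z^2 - 2
tr(a^-1 b^-2 a b) = tr(b^-1 a b a^-1) tr(b) - tr(b^-1 a b a^-1 b) = -x*y^2*z + x^2*y + y^3 + y*z^2 - 3*y
tr(b^-1 a^-1 b^-2 a) = tr(a^-1 b^-2 a) tr(b) - tr(a^-1 b^-2 a b) = x*y^2*z - x^2*y - y*z^2 + y
tr(a^2) = tr(a) tr(a) - tr(1)  (reduce the a square) = x^2 - 2
tr(a^2 b) = tr(a) tr(b a) - tr(b)  (reduce the a square) = x*z - y
tr(b^-1 a^2) = tr(a^2) tr(b) - tr(a^2 b)  (eliminate b^-1) = x^2*y - x*z - y
tr(a^2 b^-2) = tr(b^-1 a^2) tr(b) - tr(b^-1 a^2 b)  (eliminate b^-1) = x^2*y^2 - x*y*z - x^2 - y^2 + 2
tr(b^-2 a^2 b^-1) = tr(a^2 b^-2) tr(b) - tr(a^2 b^-1)  (eliminate b^-1) = x^2*y^3 - x*y^2*z - 2*x^2*y - y^3 + x*z + 3*y
tr(a^3) = tr(a) tr(a^2) - tr(a)  (reduce the a square) = x^3 - 3*x
tr(a^3 b) = tr(a) tr(a b a) - tr(a b)  (reduce the a square) = x^2*z - x*y - z
tr(a b^-1 a^2) = tr(a^3) tr(b) - tr(a^3 b)  (eliminate b^-1) = x^3*y - x^2*z - 2*x*y + z
tr(a^2 b a b) = tr(a) tr(b a b a) - tr(b a b)  (reduce the a square) = x*z^2 - y*z - x
tr(a b^-1 a^2 b) = tr(a^2 b a) tr(b) - tr(a^2 b a b)  (eliminate b^-1) = x^2*y*z - x*y^2 - x*z^2 + x
tr(a^2 b^-1 a b^-1) = tr(a b^-1 a^2) tr(b) - tr(a b^-1 a^2 b)  (eliminate b^-1) = x^3*y^2 - 2*x^2*y*z - x*y^2 + x*z^2 + y*z - x
tr(b^-2 a^2 b^-1 a) = tr(a^2 b^-1 a b^-1) tr(b) - tr(a^2 b^-1 a)  (eliminate b^-1) = x^3*y^3 - 2*x^2*y^2*z - x^3*y - x*y^3 + x*y*z^2 + x^2*z + y^2*z + x*y - z
tr(b^-1 a^-1 b^-2 a^2) = tr(b^-2 a^2 b^-1) tr(a) - tr(b^-2 a^2 b^-1 a)  (eliminate a^-1) = x^2*y^2*z - x^3*y - x*y*z^2 - y^2*z + 2*x*y + z
assemble the triple (tr(r) - 2; tr(r a) - x; tr(r b) - y)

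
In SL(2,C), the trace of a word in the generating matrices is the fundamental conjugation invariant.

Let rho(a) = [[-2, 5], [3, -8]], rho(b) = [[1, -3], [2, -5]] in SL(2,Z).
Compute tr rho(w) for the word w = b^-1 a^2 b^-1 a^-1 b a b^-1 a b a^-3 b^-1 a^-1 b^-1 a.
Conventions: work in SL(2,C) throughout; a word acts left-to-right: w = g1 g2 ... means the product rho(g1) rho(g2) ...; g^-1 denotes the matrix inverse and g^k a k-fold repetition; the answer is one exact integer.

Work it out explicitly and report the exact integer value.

-124648720

rho(b^-1) = [[-5, 3], [-2, 1]]
... * rho(a) = [[-2, 5], [3, -8]]  ->  [[19, -49], [7, -18]]
... * rho(a) = [[-2, 5], [3, -8]]  ->  [[-185, 487], [-68, 179]]
... * rho(b^-1) = [[-5, 3], [-2, 1]]  ->  [[-49, -68], [-18, -25]]
... * rho(a^-1) = [[-8, -5], [-3, -2]]  ->  [[596, 381], [219, 140]]
... * rho(b) = [[1, -3], [2, -5]]  ->  [[1358, -3693], [499, -1357]]
... * rho(a) = [[-2, 5], [3, -8]]  ->  [[-13795, 36334], [-5069, 13351]]
... * rho(b^-1) = [[-5, 3], [-2, 1]]  ->  [[-3693, -5051], [-1357, -1856]]
... * rho(a) = [[-2, 5], [3, -8]]  ->  [[-7767, 21943], [-2854, 8063]]
... * rho(b) = [[1, -3], [2, -5]]  ->  [[36119, -86414], [13272, -31753]]
... * rho(a^-1) = [[-8, -5], [-3, -2]]  ->  [[-29710, -7767], [-10917, -2854]]
... * rho(a^-1) = [[-8, -5], [-3, -2]]  ->  [[260981, 164084], [95898, 60293]]
... * rho(a^-1) = [[-8, -5], [-3, -2]]  ->  [[-2580100, -1633073], [-948063, -600076]]
... * rho(b^-1) = [[-5, 3], [-2, 1]]  ->  [[16166646, -9373373], [5940467, -3444265]]
... * rho(a^-1) = [[-8, -5], [-3, -2]]  ->  [[-101213049, -62086484], [-37190941, -22813805]]
... * rho(b^-1) = [[-5, 3], [-2, 1]]  ->  [[630238213, -365725631], [231582315, -134386628]]
... * rho(a) = [[-2, 5], [3, -8]]  ->  [[-2357653319, 6076996113], [-866324514, 2233004599]]
tr = -2357653319 + 2233004599 = -124648720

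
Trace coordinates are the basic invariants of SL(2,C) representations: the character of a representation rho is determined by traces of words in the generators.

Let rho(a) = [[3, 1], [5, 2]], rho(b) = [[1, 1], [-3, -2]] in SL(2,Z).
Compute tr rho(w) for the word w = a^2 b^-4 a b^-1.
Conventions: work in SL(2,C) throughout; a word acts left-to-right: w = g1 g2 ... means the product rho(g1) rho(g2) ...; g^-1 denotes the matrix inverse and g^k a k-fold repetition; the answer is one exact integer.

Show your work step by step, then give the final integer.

rho(a) = [[3, 1], [5, 2]]
... * rho(a) = [[3, 1], [5, 2]]  ->  [[14, 5], [25, 9]]
... * rho(b^-1) = [[-2, -1], [3, 1]]  ->  [[-13, -9], [-23, -16]]
... * rho(b^-1) = [[-2, -1], [3, 1]]  ->  [[-1, 4], [-2, 7]]
... * rho(b^-1) = [[-2, -1], [3, 1]]  ->  [[14, 5], [25, 9]]
... * rho(b^-1) = [[-2, -1], [3, 1]]  ->  [[-13, -9], [-23, -16]]
... * rho(a) = [[3, 1], [5, 2]]  ->  [[-84, -31], [-149, -55]]
... * rho(b^-1) = [[-2, -1], [3, 1]]  ->  [[75, 53], [133, 94]]
tr = 75 + 94 = 169

169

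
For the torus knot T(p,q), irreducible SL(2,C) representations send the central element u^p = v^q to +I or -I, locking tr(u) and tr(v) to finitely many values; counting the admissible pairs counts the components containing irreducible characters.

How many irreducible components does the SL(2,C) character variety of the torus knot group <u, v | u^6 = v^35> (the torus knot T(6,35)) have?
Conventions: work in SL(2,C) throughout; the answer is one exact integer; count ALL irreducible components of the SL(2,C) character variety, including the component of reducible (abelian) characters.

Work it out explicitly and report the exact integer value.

86

In the torus knot group T(6,35), u^6 = v^35 is central, so an irreducible representation sends it to +I or -I (Schur).
On an irreducible component, tr(u) is locked at 2*cos(pi*alpha/6) for some alpha in 1..5, and tr(v) at 2*cos(pi*beta/35) for some beta in 1..34.
The two central values (-1)^alpha I and (-1)^beta I must be the same matrix, so alpha and beta share a parity.
count pairs: odd alpha (3 choices) x odd beta (17), plus even alpha (2) x even beta (17): 3*17 + 2*17 = 85.
That is 85 components of irreducible characters, and with the reducible (abelian) component the total is 86.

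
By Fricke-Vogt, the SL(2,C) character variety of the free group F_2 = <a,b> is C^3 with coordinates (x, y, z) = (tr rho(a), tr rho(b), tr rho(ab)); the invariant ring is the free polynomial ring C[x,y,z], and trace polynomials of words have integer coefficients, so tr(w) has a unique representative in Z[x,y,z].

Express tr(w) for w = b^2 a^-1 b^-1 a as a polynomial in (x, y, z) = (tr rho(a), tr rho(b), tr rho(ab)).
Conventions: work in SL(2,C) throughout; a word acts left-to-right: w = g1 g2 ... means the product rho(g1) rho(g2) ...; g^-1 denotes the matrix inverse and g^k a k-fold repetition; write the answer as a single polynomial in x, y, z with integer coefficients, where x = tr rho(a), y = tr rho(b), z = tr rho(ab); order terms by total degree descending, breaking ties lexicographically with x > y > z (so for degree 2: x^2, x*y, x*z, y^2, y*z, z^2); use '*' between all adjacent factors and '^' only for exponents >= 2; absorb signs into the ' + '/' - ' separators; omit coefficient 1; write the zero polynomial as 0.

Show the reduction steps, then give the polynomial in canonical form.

tr(b^2 a) = tr(b) tr(a b) - tr(a)   [square of b] = y*z - x
tr(b^2) = tr(b) tr(b) - tr(1)   [square of b] = y^2 - 2
tr(a b^2 a) = tr(a) tr(b^2 a) - tr(b^2)   [square of a] = x*y*z - x^2 - y^2 + 2
tr(a b a b) = tr(b a) tr(b a) - tr(1)   [split at a repeated b] = z^2 - 2
tr(a b a) = tr(a) tr(b a) - tr(b)   [square of a] = x*z - y
tr(a b^2 a b) = tr(b) tr(a b a b) - tr(a b a)   [square of b] = y*z^2 - x*z - y
tr(b^-1 a b^2 a) = tr(a b^2 a) tr(b) - tr(a b^2 a b)   [inverse elimination on b] = x*y^2*z - x^2*y - y^3 - y*z^2 + x*z + 3*y
tr(b^2 a^-1 b^-1 a) = tr(b^-1 a b^2) tr(a) - tr(b^-1 a b^2 a)   [inverse elimination on a] = -x*y^2*z + x^2*y + y^3 + y*z^2 - 3*y

-x*y^2*z + x^2*y + y^3 + y*z^2 - 3*y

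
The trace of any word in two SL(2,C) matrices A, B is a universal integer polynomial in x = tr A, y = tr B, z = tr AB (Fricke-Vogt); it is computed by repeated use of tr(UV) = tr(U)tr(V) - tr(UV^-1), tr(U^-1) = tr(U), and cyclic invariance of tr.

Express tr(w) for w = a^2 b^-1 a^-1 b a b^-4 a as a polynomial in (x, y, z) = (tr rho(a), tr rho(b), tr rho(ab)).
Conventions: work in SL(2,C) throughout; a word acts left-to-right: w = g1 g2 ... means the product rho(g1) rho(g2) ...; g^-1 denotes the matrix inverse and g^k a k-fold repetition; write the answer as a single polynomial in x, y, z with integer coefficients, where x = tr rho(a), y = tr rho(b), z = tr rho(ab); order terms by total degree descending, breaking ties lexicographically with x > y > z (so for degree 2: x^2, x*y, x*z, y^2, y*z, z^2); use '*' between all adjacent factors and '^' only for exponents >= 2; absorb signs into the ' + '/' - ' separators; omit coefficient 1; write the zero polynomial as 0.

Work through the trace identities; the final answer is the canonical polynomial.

-x^4*y^5*z + x^5*y^4 + x^3*y^6 + 2*x^3*y^4*z^2 + 2*x^4*y^3*z + x^2*y^5*z - x^2*y^3*z^3 - 3*x^5*y^2 - 8*x^3*y^4 - 5*x^3*y^2*z^2 - 2*x*y^6 - 3*x*y^4*z^2 + x^4*y*z + 2*x^2*y*z^3 + y^5*z + y^3*z^3 + x^5 + 16*x^3*y^2 + x^3*z^2 + 12*x*y^4 + 8*x*y^2*z^2 - 6*x^2*y*z - 5*y^3*z - 2*y*z^3 - 5*x^3 - 19*x*y^2 - 2*x*z^2 + 6*y*z + 5*x

apply: tr(a^2) = tr(a) tr(a) - tr(1) = x^2 - 2
use: tr(a^3) = tr(a) tr(a^2) - tr(a) = x^3 - 3*x
apply: tr(a^4) = tr(a) tr(a^3) - tr(a^2) = x^4 - 4*x^2 + 2
apply: tr(b a^2) = tr(a) tr(b a) - tr(b) = x*z - y
use: tr(a b a^2) = tr(a) tr(b a^2) - tr(b a) = x^2*z - x*y - z
use: tr(a^4 b) = tr(a) tr(a b a^2) - tr(a b a) = x^3*z - x^2*y - 2*x*z + y
use: tr(a^4 b^-1) = tr(a^4) tr(b) - tr(a^4 b) = x^4*y - x^3*z - 3*x^2*y + 2*x*z + y
use: tr(b^-2 a^4) = tr(a^4 b^-1) tr(b) - tr(a^4) = x^4*y^2 - x^3*y*z - x^4 - 3*x^2*y^2 + 2*x*y*z + 4*x^2 + y^2 - 2
use: tr(b^-1 a^4 b^-2) = tr(b^-2 a^4) tr(b) - tr(b^-2 a^4 b) = x^4*y^3 - x^3*y^2*z - 2*x^4*y - 3*x^2*y^3 + x^3*z + 2*x*y^2*z + 7*x^2*y + y^3 - 2*x*z - 3*y
tr(a b^-4 a^3) = tr(b^-1 a^4 b^-2) tr(b) - tr(b^-1 a^4 b^-1) = x^4*y^4 - x^3*y^3*z - 3*x^4*y^2 - 3*x^2*y^4 + 2*x^3*y*z + 2*x*y^3*z + x^4 + 10*x^2*y^2 + y^4 - 4*x*y*z - 4*x^2 - 4*y^2 + 2
apply: tr(a^4 b a) = tr(a) tr(a^3 b a) - tr(a^3 b) = x^4*z - x^3*y - 3*x^2*z + 2*x*y + z
apply: tr(b a b a) = tr(b a) tr(b a) - tr(1)   [split at repeated b] = z^2 - 2
tr(b a b) = tr(b) tr(a b) - tr(a) = y*z - x
tr(a b a b a) = tr(a) tr(b a b a) - tr(b a b) = x*z^2 - y*z - x
tr(b a b a^3) = tr(a) tr(a b a b a) - tr(a b a b) = x^2*z^2 - x*y*z - x^2 - z^2 + 2
use: tr(a^4 b a b) = tr(a) tr(b a b a^3) - tr(b a b a^2) = x^3*z^2 - x^2*y*z - x^3 - 2*x*z^2 + y*z + 3*x
tr(b^-1 a^4 b a) = tr(a^4 b a) tr(b) - tr(a^4 b a b) = x^4*y*z - x^3*y^2 - x^3*z^2 - 2*x^2*y*z + x^3 + 2*x*y^2 + 2*x*z^2 - 3*x
tr(a b a b^-2 a^3) = tr(b^-1 a^4 b a) tr(b) - tr(b^-1 a^4 b a b) = x^4*y^2*z - x^3*y^3 - x^3*y*z^2 - x^4*z - 2*x^2*y^2*z + 2*x^3*y + 2*x*y^3 + 2*x*y*z^2 + 3*x^2*z - 5*x*y - z
tr(b a b a b a) = tr(a b a b) tr(a b) - tr(b a)   [split at repeated a] = z^3 - 3*z
apply: tr(b a b a b) = tr(b) tr(a b a b) - tr(a b a) = y*z^2 - x*z - y
use: tr(a b a b a b a) = tr(a) tr(b a b a b a) - tr(b a b a b) = x*z^3 - y*z^2 - 2*x*z + y
tr(a^3 b a b a b) = tr(a) tr(a b a b a b a) - tr(a b a b a b) = x^2*z^3 - x*y*z^2 - 2*x^2*z - z^3 + x*y + 3*z
use: tr(b^-1 a^3 b a b a) = tr(a^3 b a b a) tr(b) - tr(a^3 b a b a b) = x^3*y*z^2 - x^2*y^2*z - x^2*z^3 - x^3*y - x*y*z^2 + 2*x^2*z + y^2*z + z^3 + 2*x*y - 3*z
use: tr(a b a b^-2 a^3 b) = tr(b^-1 a^3 b a b a) tr(b) - tr(b^-1 a^3 b a b a b) = x^3*y^2*z^2 - x^2*y^3*z - x^2*y*z^3 - x^3*y^2 - x^3*z^2 - x*y^2*z^2 + 3*x^2*y*z + y^3*z + y*z^3 + x^3 + 2*x*y^2 + 2*x*z^2 - 4*y*z - 3*x
tr(b^-2 a^3 b^-1 a b a) = tr(a b a b^-2 a^3) tr(b) - tr(a b a b^-2 a^3 b) = x^4*y^3*z - x^3*y^4 - 2*x^3*y^2*z^2 - x^4*y*z - x^2*y^3*z + x^2*y*z^3 + 3*x^3*y^2 + x^3*z^2 + 2*x*y^4 + 3*x*y^2*z^2 - y^3*z - y*z^3 - x^3 - 7*x*y^2 - 2*x*z^2 + 3*y*z + 3*x
apply: tr(b^-1 a^3 b^-1 a b a) = tr(a b a b^-1 a^3) tr(b) - tr(a b a b^-1 a^3 b) = x^4*y^2*z - x^3*y^3 - 2*x^3*y*z^2 - x^2*y^2*z + x^2*z^3 + 2*x^3*y + 2*x*y^3 + 3*x*y*z^2 - 2*x^2*z - y^2*z - z^3 - 5*x*y + 3*z
tr(b^-1 a^3 b^-1 a b a b^-2) = tr(b^-2 a^3 b^-1 a b a) tr(b) - tr(b^-2 a^3 b^-1 a b a b) = x^4*y^4*z - x^3*y^5 - 2*x^3*y^3*z^2 - 2*x^4*y^2*z - x^2*y^4*z + x^2*y^2*z^3 + 4*x^3*y^3 + 3*x^3*y*z^2 + 2*x*y^5 + 3*x*y^3*z^2 + x^2*y^2*z - x^2*z^3 - y^4*z - y^2*z^3 - 3*x^3*y - 9*x*y^3 - 5*x*y*z^2 + 2*x^2*z + 4*y^2*z + z^3 + 8*x*y - 3*z
tr(b a b^-4 a^3 b^-1 a) = tr(b^-1 a^3 b^-1 a b a b^-2) tr(b) - tr(b^-1 a^3 b^-1 a b a b^-1) = x^4*y^5*z - x^3*y^6 - 2*x^3*y^4*z^2 - 3*x^4*y^3*z - x^2*y^5*z + x^2*y^3*z^3 + 5*x^3*y^4 + 5*x^3*y^2*z^2 + 2*x*y^6 + 3*x*y^4*z^2 + x^4*y*z + 2*x^2*y^3*z - 2*x^2*y*z^3 - y^5*z - y^3*z^3 - 6*x^3*y^2 - x^3*z^2 - 11*x*y^4 - 8*x*y^2*z^2 + 2*x^2*y*z + 5*y^3*z + 2*y*z^3 + x^3 + 15*x*y^2 + 2*x*z^2 - 6*y*z - 3*x
tr(a^2 b^-1 a^-1 b a b^-4 a) = tr(b a b^-4 a^3 b^-1) tr(a) - tr(b a b^-4 a^3 b^-1 a) = -x^4*y^5*z + x^5*y^4 + x^3*y^6 + 2*x^3*y^4*z^2 + 2*x^4*y^3*z + x^2*y^5*z - x^2*y^3*z^3 - 3*x^5*y^2 - 8*x^3*y^4 - 5*x^3*y^2*z^2 - 2*x*y^6 - 3*x*y^4*z^2 + x^4*y*z + 2*x^2*y*z^3 + y^5*z + y^3*z^3 + x^5 + 16*x^3*y^2 + x^3*z^2 + 12*x*y^4 + 8*x*y^2*z^2 - 6*x^2*y*z - 5*y^3*z - 2*y*z^3 - 5*x^3 - 19*x*y^2 - 2*x*z^2 + 6*y*z + 5*x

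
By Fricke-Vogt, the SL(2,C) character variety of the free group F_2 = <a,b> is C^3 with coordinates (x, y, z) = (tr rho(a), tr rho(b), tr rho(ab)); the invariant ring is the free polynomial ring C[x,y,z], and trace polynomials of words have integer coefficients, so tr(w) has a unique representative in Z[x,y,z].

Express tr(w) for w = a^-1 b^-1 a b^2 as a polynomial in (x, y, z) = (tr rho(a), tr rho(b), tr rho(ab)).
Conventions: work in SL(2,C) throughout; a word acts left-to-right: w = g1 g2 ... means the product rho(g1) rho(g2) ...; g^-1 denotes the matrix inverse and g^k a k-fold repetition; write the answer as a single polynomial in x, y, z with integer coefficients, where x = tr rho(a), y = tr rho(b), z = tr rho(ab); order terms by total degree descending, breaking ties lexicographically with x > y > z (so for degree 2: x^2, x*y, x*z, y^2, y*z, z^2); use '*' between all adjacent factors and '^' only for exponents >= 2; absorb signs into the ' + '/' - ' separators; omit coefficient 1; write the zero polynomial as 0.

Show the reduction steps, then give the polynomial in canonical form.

-x*y^2*z + x^2*y + y^3 + y*z^2 - 3*y

reduce: tr(a^2 b) = tr(a)*tr(b a) - tr(b)  (reduce the a square) = x*z - y
tr(a^2) = tr(a)*tr(a) - tr(1)  (reduce the a square) = x^2 - 2
tr(a b^2 a) = tr(b)*tr(a^2 b) - tr(a^2)  (reduce the b square) = x*y*z - x^2 - y^2 + 2
tr(a b a b) = tr(a b)*tr(a b) - tr(1)  (split on a) = z^2 - 2
reduce: tr(a b^2 a b) = tr(b)*tr(a b a b) - tr(a b a)  (reduce the b square) = y*z^2 - x*z - y
so tr(b^-1 a b^2 a) = tr(a b^2 a)*tr(b) - tr(a b^2 a b)  (eliminate b^-1) = x*y^2*z - x^2*y - y^3 - y*z^2 + x*z + 3*y
tr(a^-1 b^-1 a b^2) = tr(b^-1 a b^2)*tr(a) - tr(b^-1 a b^2 a)  (eliminate a^-1) = -x*y^2*z + x^2*y + y^3 + y*z^2 - 3*y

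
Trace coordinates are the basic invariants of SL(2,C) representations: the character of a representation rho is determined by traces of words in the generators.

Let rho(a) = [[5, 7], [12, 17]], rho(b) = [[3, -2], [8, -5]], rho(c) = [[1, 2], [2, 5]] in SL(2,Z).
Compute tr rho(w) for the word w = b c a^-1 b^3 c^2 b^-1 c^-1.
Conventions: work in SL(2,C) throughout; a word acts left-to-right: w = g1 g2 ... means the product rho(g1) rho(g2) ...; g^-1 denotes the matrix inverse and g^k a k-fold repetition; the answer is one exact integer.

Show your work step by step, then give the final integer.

46

rho(b) = [[3, -2], [8, -5]]
... * rho(c) = [[1, 2], [2, 5]]  ->  [[-1, -4], [-2, -9]]
... * rho(a^-1) = [[17, -7], [-12, 5]]  ->  [[31, -13], [74, -31]]
... * rho(b) = [[3, -2], [8, -5]]  ->  [[-11, 3], [-26, 7]]
... * rho(b) = [[3, -2], [8, -5]]  ->  [[-9, 7], [-22, 17]]
... * rho(b) = [[3, -2], [8, -5]]  ->  [[29, -17], [70, -41]]
... * rho(c) = [[1, 2], [2, 5]]  ->  [[-5, -27], [-12, -65]]
... * rho(c) = [[1, 2], [2, 5]]  ->  [[-59, -145], [-142, -349]]
... * rho(b^-1) = [[-5, 2], [-8, 3]]  ->  [[1455, -553], [3502, -1331]]
... * rho(c^-1) = [[5, -2], [-2, 1]]  ->  [[8381, -3463], [20172, -8335]]
tr = 8381 + -8335 = 46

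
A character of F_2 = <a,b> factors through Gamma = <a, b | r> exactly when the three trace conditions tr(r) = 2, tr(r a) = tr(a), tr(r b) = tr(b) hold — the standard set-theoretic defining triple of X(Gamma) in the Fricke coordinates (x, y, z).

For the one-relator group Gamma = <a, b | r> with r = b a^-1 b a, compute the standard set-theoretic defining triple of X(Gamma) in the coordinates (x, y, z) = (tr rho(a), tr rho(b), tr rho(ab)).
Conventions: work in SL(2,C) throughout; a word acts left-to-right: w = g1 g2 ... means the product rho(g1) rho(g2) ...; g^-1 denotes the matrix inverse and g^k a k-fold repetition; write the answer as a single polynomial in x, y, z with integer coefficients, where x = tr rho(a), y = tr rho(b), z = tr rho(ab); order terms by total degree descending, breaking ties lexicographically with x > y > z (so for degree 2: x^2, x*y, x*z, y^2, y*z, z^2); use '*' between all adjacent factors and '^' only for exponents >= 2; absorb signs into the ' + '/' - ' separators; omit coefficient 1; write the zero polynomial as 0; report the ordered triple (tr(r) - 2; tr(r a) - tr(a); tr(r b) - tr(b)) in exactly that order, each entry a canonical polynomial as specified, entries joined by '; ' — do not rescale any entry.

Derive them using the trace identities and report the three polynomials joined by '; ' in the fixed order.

x*y*z - x^2 - z^2; x^2*y*z - x^3 - x*y^2 - x*z^2 + y*z + 2*x; x*y^2*z - x^2*y - y*z^2

trace(b a b) = trace(b)*trace(a b) - trace(a)   [square of b] = y*z - x
trace(b a b a) = trace(a b)*trace(a b) - trace(1)   [split at a repeated a] = z^2 - 2
trace(b a^-1 b a) = trace(b a b)*trace(a) - trace(b a b a)   [inverse elimination on a] = x*y*z - x^2 - z^2 + 2
trace(a^2 b) = trace(a)*trace(b a) - trace(b)   [square of a] = x*z - y
trace(a^2) = trace(a)*trace(a) - trace(1)   [square of a] = x^2 - 2
trace(b a^2 b) = trace(b)*trace(a^2 b) - trace(a^2)   [square of b] = x*y*z - x^2 - y^2 + 2
trace(b a^2 b a) = trace(a)*trace(b a b a) - trace(b a b)   [square of a] = x*z^2 - y*z - x
trace(b a^-1 b a^2) = trace(b a^2 b)*trace(a) - trace(b a^2 b a)   [inverse elimination on a] = x^2*y*z - x^3 - x*y^2 - x*z^2 + y*z + 3*x
trace(b a b^2) = trace(b)*trace(a b^2) - trace(a b)   [square of b] = y^2*z - x*y - z
trace(b a b^2 a) = trace(b)*trace(a b a b) - trace(a b a)   [square of b] = y*z^2 - x*z - y
trace(b a^-1 b a b) = trace(b a b^2)*trace(a) - trace(b a b^2 a)   [inverse elimination on a] = x*y^2*z - x^2*y - y*z^2 + y
assemble the triple (trace(r) - 2; trace(r a) - x; trace(r b) - y)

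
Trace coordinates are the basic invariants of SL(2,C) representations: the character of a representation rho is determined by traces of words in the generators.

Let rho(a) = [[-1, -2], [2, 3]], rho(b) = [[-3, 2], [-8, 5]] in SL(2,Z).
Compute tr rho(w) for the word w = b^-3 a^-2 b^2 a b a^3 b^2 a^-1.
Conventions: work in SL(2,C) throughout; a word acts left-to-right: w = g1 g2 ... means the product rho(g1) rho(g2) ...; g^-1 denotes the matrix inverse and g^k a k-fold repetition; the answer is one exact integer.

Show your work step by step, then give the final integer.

rho(b^-1) = [[5, -2], [8, -3]]
... * rho(b^-1) = [[5, -2], [8, -3]]  ->  [[9, -4], [16, -7]]
... * rho(b^-1) = [[5, -2], [8, -3]]  ->  [[13, -6], [24, -11]]
... * rho(a^-1) = [[3, 2], [-2, -1]]  ->  [[51, 32], [94, 59]]
... * rho(a^-1) = [[3, 2], [-2, -1]]  ->  [[89, 70], [164, 129]]
... * rho(b) = [[-3, 2], [-8, 5]]  ->  [[-827, 528], [-1524, 973]]
... * rho(b) = [[-3, 2], [-8, 5]]  ->  [[-1743, 986], [-3212, 1817]]
... * rho(a) = [[-1, -2], [2, 3]]  ->  [[3715, 6444], [6846, 11875]]
... * rho(b) = [[-3, 2], [-8, 5]]  ->  [[-62697, 39650], [-115538, 73067]]
... * rho(a) = [[-1, -2], [2, 3]]  ->  [[141997, 244344], [261672, 450277]]
... * rho(a) = [[-1, -2], [2, 3]]  ->  [[346691, 449038], [638882, 827487]]
... * rho(a) = [[-1, -2], [2, 3]]  ->  [[551385, 653732], [1016092, 1204697]]
... * rho(b) = [[-3, 2], [-8, 5]]  ->  [[-6884011, 4371430], [-12685852, 8055669]]
... * rho(b) = [[-3, 2], [-8, 5]]  ->  [[-14319407, 8089128], [-26387796, 14906641]]
... * rho(a^-1) = [[3, 2], [-2, -1]]  ->  [[-59136477, -36727942], [-108976670, -67682233]]
tr = -59136477 + -67682233 = -126818710

-126818710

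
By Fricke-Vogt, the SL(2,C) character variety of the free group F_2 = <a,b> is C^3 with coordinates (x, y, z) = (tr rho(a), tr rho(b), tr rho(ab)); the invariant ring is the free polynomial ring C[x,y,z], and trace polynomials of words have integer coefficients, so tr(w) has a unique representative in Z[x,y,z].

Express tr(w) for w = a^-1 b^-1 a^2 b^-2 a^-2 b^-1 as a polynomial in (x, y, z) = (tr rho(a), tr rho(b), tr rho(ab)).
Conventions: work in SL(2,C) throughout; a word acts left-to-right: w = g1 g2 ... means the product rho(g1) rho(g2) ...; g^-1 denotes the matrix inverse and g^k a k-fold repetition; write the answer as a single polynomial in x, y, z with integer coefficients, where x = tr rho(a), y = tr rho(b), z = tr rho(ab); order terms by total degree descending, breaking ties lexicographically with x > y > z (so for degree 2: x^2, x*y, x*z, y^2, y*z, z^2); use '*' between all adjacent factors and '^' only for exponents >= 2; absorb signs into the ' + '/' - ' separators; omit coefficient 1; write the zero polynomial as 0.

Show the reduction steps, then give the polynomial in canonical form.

x^3*y^2*z^2 - x^4*y*z - x^2*y^3*z - x^2*y*z^3 + 4*x^2*y*z + y^3*z - x*y^2 - 2*y*z + x

trace(a b^-1) = trace(a) trace(b) - trace(a b)  (eliminate b^-1) = x*y - z
trace(b^2 a) = trace(b) trace(a b) - trace(a)  (reduce the b square) = y*z - x
trace(b^2) = trace(b) trace(b) - trace(1)  (reduce the b square) = y^2 - 2
next, trace(b a^2 b) = trace(a) trace(b^2 a) - trace(b^2)  (reduce the a square) = x*y*z - x^2 - y^2 + 2
trace(b a b a) = trace(a b) trace(a b) - trace(1)  (split on a) = z^2 - 2
next, trace(b a^2 b a) = trace(a) trace(b a b a) - trace(b a b)  (reduce the a square) = x*z^2 - y*z - x
trace(a^-1 b a^2 b) = trace(b a^2 b) trace(a) - trace(b a^2 b a)  (eliminate a^-1) = x^2*y*z - x^3 - x*y^2 - x*z^2 + y*z + 3*x
trace(a^2 b^-1 a^-1 b) = trace(a^-1 b a^2) trace(b) - trace(a^-1 b a^2 b)  (eliminate b^-1) = -x^2*y*z + x^3 + x*y^2 + x*z^2 - 3*x
and trace(b^-1 a^-1 b^-1 a^2) = trace(a^2 b^-1 a^-1) trace(b) - trace(a^2 b^-1 a^-1 b)  (eliminate b^-1) = x^2*y*z - x^3 - x*z^2 - y*z + 3*x
and trace(b^-1 a^-1 b^-1 a^2 b^-1) = trace(b^-1 a^-1 b^-1 a^2) trace(b) - trace(b^-1 a^-1 b^-1 a^2 b)  (eliminate b^-1) = x^2*y^2*z - x^3*y - x*y*z^2 - y^2*z + 2*x*y + z
trace(a^2) = trace(a) trace(a) - trace(1)  (reduce the a square) = x^2 - 2
and trace(a^3) = trace(a) trace(a^2) - trace(a)  (reduce the a square) = x^3 - 3*x
next, trace(a b a) = trace(a) trace(b a) - trace(b)  (reduce the a square) = x*z - y
and trace(a^3 b) = trace(a) trace(a b a) - trace(a b)  (reduce the a square) = x^2*z - x*y - z
and trace(a^3 b^-1) = trace(a^3) trace(b) - trace(a^3 b)  (eliminate b^-1) = x^3*y - x^2*z - 2*x*y + z
trace(b^-1 a^3 b^-1) = trace(a^3 b^-1) trace(b) - trace(a^3)  (eliminate b^-1) = x^3*y^2 - x^2*y*z - x^3 - 2*x*y^2 + y*z + 3*x
trace(a^4) = trace(a) trace(a^3) - trace(a^2)  (reduce the a square) = x^4 - 4*x^2 + 2
and trace(a^4 b) = trace(a) trace(a b a^2) - trace(a b a)  (reduce the a square) = x^3*z - x^2*y - 2*x*z + y
and trace(a b^-1 a^3) = trace(a^4) trace(b) - trace(a^4 b)  (eliminate b^-1) = x^4*y - x^3*z - 3*x^2*y + 2*x*z + y
and trace(a^3 b a b) = trace(a) trace(a b a b a) - trace(a b a b)  (reduce the a square) = x^2*z^2 - x*y*z - x^2 - z^2 + 2
trace(a b^-1 a^3 b) = trace(a^3 b a) trace(b) - trace(a^3 b a b)  (eliminate b^-1) = x^3*y*z - x^2*y^2 - x^2*z^2 - x*y*z + x^2 + y^2 + z^2 - 2
trace(b^-1 a^3 b^-1 a) = trace(a b^-1 a^3) trace(b) - trace(a b^-1 a^3 b)  (eliminate b^-1) = x^4*y^2 - 2*x^3*y*z - 2*x^2*y^2 + x^2*z^2 + 3*x*y*z - x^2 - z^2 + 2
trace(a b^-1 a^-1 b^-1 a^2) = trace(b^-1 a^3 b^-1) trace(a) - trace(b^-1 a^3 b^-1 a)  (eliminate a^-1) = x^3*y*z - x^4 - x^2*z^2 - 2*x*y*z + 4*x^2 + z^2 - 2
and trace(b^-1 a^2 b a) = trace(a^2 b a) trace(b) - trace(a^2 b a b)  (eliminate b^-1) = x^2*y*z - x*y^2 - x*z^2 + x
and trace(b^-1 a^2 b a b^-1) = trace(b^-1 a^2 b a) trace(b) - trace(b^-1 a^2 b a b)  (eliminate b^-1) = x^2*y^2*z - x*y^3 - x*y*z^2 - x^2*z + 2*x*y + z
trace(a b a^2 b a) = trace(a) trace(b a^2 b a) - trace(b a^2 b)  (reduce the a square) = x^2*z^2 - 2*x*y*z + y^2 - 2
next, trace(b a b a b a) = trace(b a b a) trace(b a) - trace(a b)  (split on b) = z^3 - 3*z
next, trace(b a b a b) = trace(b) trace(a b a b) - trace(a b a)  (reduce the b square) = y*z^2 - x*z - y
next, trace(a b a^2 b a b) = trace(a) trace(b a b a b a) - trace(b a b a b)  (reduce the a square) = x*z^3 - y*z^2 - 2*x*z + y
trace(a^2 b a b^-1 a b) = trace(a b a^2 b a) trace(b) - trace(a b a^2 b a b)  (eliminate b^-1) = x^2*y*z^2 - 2*x*y^2*z - x*z^3 + y^3 + y*z^2 + 2*x*z - 3*y
trace(b^-1 a^2 b a b^-1 a) = trace(a^2 b a b^-1 a) trace(b) - trace(a^2 b a b^-1 a b)  (eliminate b^-1) = x^3*y^2*z - x^2*y^3 - 2*x^2*y*z^2 + x*y^2*z + x*z^3 + x^2*y - 2*x*z + y
trace(a b^-1 a^-1 b^-1 a^2 b) = trace(b^-1 a^2 b a b^-1) trace(a) - trace(b^-1 a^2 b a b^-1 a)  (eliminate a^-1) = x^2*y*z^2 - x^3*z - x*y^2*z - x*z^3 + x^2*y + 3*x*z - y
next, trace(b^-1 a^-1 b^-1 a^2 b^-1 a) = trace(a b^-1 a^-1 b^-1 a^2) trace(b) - trace(a b^-1 a^-1 b^-1 a^2 b)  (eliminate b^-1) = x^3*y^2*z - x^4*y - 2*x^2*y*z^2 + x^3*z - x*y^2*z + x*z^3 + 3*x^2*y + y*z^2 - 3*x*z - y
trace(a^-1 b^-1 a^-1 b^-1 a^2 b^-1) = trace(b^-1 a^-1 b^-1 a^2 b^-1) trace(a) - trace(b^-1 a^-1 b^-1 a^2 b^-1 a)  (eliminate a^-1) = x^2*y*z^2 - x^3*z - x*z^3 - x^2*y - y*z^2 + 4*x*z + y
next, trace(a^-2 b^-1 a^-1 b^-1 a^2 b^-1) = trace(a^-1 b^-1 a^-1 b^-1 a^2 b^-1) trace(a) - trace(a^-1 b^-1 a^-1 b^-1 a^2 b^-1 a)  (eliminate a^-1) = x^3*y*z^2 - x^4*z - x^2*y^2*z - x^2*z^3 + 4*x^2*z + y^2*z - x*y - z
and trace(a^-1 b^-1 a^2 b^-2 a^-2 b^-1) = trace(a^-2 b^-1 a^-1 b^-1 a^2 b^-1) trace(b) - trace(a^-2 b^-1 a^-1 b^-1 a^2)  (eliminate b^-1) = x^3*y^2*z^2 - x^4*y*z - x^2*y^3*z - x^2*y*z^3 + 4*x^2*y*z + y^3*z - x*y^2 - 2*y*z + x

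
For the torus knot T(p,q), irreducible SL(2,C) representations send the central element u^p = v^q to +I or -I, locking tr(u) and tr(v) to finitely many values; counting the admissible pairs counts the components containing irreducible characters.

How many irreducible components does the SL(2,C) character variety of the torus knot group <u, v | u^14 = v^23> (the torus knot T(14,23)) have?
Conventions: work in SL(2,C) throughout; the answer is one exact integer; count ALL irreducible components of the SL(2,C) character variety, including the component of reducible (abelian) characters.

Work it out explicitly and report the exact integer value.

144

For T(14,23): irreducibility forces the central element u^14 = v^23 to one of +I, -I.
This locks tr(u) to 2*cos(pi*alpha/14), alpha in 1..13, and tr(v) to 2*cos(pi*beta/23), beta in 1..22, on each component of irreducible characters.
The two central values (-1)^alpha I and (-1)^beta I must be the same matrix, so alpha and beta share a parity.
count pairs: odd alpha (7 choices) x odd beta (11), plus even alpha (6) x even beta (11): 7*11 + 6*11 = 143.
components with irreducible characters: 143; plus the single component of reducible (abelian) characters: total 144.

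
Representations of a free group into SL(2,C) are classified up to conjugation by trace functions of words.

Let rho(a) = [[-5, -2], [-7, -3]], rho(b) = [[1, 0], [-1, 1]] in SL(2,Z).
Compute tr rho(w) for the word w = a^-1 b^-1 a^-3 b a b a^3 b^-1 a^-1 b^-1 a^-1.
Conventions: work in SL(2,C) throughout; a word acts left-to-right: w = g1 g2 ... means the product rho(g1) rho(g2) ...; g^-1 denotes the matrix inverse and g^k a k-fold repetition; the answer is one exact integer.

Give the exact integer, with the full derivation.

rho(a^-1) = [[-3, 2], [7, -5]]
... * rho(b^-1) = [[1, 0], [1, 1]]  ->  [[-1, 2], [2, -5]]
... * rho(a^-1) = [[-3, 2], [7, -5]]  ->  [[17, -12], [-41, 29]]
... * rho(a^-1) = [[-3, 2], [7, -5]]  ->  [[-135, 94], [326, -227]]
... * rho(a^-1) = [[-3, 2], [7, -5]]  ->  [[1063, -740], [-2567, 1787]]
... * rho(b) = [[1, 0], [-1, 1]]  ->  [[1803, -740], [-4354, 1787]]
... * rho(a) = [[-5, -2], [-7, -3]]  ->  [[-3835, -1386], [9261, 3347]]
... * rho(b) = [[1, 0], [-1, 1]]  ->  [[-2449, -1386], [5914, 3347]]
... * rho(a) = [[-5, -2], [-7, -3]]  ->  [[21947, 9056], [-52999, -21869]]
... * rho(a) = [[-5, -2], [-7, -3]]  ->  [[-173127, -71062], [418078, 171605]]
... * rho(a) = [[-5, -2], [-7, -3]]  ->  [[1363069, 559440], [-3291625, -1350971]]
... * rho(b^-1) = [[1, 0], [1, 1]]  ->  [[1922509, 559440], [-4642596, -1350971]]
... * rho(a^-1) = [[-3, 2], [7, -5]]  ->  [[-1851447, 1047818], [4470991, -2530337]]
... * rho(b^-1) = [[1, 0], [1, 1]]  ->  [[-803629, 1047818], [1940654, -2530337]]
... * rho(a^-1) = [[-3, 2], [7, -5]]  ->  [[9745613, -6846348], [-23534321, 16532993]]
tr = 9745613 + 16532993 = 26278606

26278606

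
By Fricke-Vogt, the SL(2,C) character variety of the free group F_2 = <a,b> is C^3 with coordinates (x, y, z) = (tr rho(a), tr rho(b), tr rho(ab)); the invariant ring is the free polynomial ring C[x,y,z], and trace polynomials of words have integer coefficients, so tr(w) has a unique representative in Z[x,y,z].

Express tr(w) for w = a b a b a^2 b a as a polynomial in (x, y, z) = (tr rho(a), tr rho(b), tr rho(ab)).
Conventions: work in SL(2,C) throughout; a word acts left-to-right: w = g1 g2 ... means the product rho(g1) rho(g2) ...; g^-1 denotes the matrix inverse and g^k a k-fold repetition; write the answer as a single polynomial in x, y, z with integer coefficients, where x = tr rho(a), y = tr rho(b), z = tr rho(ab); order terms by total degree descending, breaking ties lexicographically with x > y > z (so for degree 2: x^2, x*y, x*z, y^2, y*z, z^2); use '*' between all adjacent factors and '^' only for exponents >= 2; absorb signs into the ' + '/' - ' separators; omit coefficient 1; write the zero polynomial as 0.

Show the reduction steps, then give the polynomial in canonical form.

tr(a b a b) = tr(a b) tr(a b) - tr(1) = z^2 - 2
tr(b a b a b a) = tr(a b a b) tr(a b) - tr(b a) = z^3 - 3*z
tr(a b a) = tr(a) tr(b a) - tr(b) = x*z - y
tr(b a b a b) = tr(b) tr(a b a b) - tr(a b a) = y*z^2 - x*z - y
tr(b a^2 b a b a) = tr(a) tr(b a b a b a) - tr(b a b a b) = x*z^3 - y*z^2 - 2*x*z + y
tr(b a b) = tr(b) tr(a b) - tr(a) = y*z - x
tr(a^2 b a b) = tr(a) tr(b a b a) - tr(b a b) = x*z^2 - y*z - x
tr(a^2 b a) = tr(a) tr(a b a) - tr(a b) = x^2*z - x*y - z
tr(b a^2 b a b) = tr(b) tr(a^2 b a b) - tr(a^2 b a) = x*y*z^2 - x^2*z - y^2*z + z
tr(a b a b a^2 b a) = tr(a) tr(b a^2 b a b a) - tr(b a^2 b a b) = x^2*z^3 - 2*x*y*z^2 - x^2*z + y^2*z + x*y - z

x^2*z^3 - 2*x*y*z^2 - x^2*z + y^2*z + x*y - z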